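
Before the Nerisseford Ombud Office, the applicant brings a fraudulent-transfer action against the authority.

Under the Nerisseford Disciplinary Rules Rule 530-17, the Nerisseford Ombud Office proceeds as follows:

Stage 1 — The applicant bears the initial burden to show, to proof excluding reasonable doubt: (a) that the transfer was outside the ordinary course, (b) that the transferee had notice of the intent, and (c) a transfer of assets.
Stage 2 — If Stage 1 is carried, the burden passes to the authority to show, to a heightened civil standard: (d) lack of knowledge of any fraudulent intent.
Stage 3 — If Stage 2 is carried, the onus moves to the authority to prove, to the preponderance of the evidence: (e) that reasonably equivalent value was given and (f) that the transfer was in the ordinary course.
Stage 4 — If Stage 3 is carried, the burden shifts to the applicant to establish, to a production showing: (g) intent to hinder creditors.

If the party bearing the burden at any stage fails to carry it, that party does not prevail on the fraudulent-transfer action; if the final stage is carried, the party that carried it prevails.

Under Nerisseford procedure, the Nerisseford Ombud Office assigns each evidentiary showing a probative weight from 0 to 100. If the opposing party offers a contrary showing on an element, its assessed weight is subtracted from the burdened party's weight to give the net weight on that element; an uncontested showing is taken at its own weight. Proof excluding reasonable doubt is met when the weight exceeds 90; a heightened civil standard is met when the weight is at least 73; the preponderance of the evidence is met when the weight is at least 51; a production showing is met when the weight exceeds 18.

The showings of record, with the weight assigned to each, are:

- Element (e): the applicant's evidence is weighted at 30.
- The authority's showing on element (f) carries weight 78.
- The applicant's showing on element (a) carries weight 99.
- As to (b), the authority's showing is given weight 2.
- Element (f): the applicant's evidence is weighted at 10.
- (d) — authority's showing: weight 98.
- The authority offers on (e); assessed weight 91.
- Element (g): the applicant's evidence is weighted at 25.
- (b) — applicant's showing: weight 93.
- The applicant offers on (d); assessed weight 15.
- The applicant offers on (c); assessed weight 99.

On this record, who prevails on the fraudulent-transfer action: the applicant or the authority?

applicant

Stage 1 (applicant, proof excluding reasonable doubt, weight exceeds 90): (a) 99 > 90 — meets; (b) net 93−2=91 > 90 — meets; (c) 99 > 90 — meets.
  Stage 1 carried; the burden shifts to the authority.
Stage 2 (authority, a heightened civil standard, weight is at least 73): (d) net 98−15=83 ≥ 73 — meets.
  All elements met. The authority retains the burden for Stage 3.
Stage 3 (authority, the preponderance of the evidence, weight is at least 51): (e) net 91−30=61 ≥ 51 — meets; (f) net 78−10=68 ≥ 51 — meets.
  Stage 3 is satisfied; the onus moves to the applicant.
Stage 4 (applicant, a production showing, weight exceeds 18): (g) 25 > 18 — meets.
  All elements met at the final stage.
All stages carried — the applicant prevails.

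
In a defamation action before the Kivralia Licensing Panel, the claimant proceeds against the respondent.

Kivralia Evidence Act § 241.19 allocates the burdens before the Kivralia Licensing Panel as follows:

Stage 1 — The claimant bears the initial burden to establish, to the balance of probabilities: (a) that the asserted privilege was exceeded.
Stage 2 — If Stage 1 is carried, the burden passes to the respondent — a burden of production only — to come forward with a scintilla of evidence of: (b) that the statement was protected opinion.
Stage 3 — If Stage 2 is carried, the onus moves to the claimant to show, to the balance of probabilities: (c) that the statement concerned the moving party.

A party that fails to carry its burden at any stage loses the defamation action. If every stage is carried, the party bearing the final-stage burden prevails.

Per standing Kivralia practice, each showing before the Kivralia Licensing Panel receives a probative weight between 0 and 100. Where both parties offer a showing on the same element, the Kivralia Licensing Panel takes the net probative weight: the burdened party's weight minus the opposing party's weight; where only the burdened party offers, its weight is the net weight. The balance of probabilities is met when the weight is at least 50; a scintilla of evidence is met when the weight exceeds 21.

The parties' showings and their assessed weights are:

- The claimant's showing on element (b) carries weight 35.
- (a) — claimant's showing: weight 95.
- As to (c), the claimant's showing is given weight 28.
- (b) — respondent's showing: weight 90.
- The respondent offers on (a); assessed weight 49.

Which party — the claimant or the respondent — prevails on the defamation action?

Stage 1 (claimant, the balance of probabilities, weight is at least 50): (a) net 95−49=46 < 50 — fails.
  The claimant does not carry Stage 1.
The respondent prevails.

respondent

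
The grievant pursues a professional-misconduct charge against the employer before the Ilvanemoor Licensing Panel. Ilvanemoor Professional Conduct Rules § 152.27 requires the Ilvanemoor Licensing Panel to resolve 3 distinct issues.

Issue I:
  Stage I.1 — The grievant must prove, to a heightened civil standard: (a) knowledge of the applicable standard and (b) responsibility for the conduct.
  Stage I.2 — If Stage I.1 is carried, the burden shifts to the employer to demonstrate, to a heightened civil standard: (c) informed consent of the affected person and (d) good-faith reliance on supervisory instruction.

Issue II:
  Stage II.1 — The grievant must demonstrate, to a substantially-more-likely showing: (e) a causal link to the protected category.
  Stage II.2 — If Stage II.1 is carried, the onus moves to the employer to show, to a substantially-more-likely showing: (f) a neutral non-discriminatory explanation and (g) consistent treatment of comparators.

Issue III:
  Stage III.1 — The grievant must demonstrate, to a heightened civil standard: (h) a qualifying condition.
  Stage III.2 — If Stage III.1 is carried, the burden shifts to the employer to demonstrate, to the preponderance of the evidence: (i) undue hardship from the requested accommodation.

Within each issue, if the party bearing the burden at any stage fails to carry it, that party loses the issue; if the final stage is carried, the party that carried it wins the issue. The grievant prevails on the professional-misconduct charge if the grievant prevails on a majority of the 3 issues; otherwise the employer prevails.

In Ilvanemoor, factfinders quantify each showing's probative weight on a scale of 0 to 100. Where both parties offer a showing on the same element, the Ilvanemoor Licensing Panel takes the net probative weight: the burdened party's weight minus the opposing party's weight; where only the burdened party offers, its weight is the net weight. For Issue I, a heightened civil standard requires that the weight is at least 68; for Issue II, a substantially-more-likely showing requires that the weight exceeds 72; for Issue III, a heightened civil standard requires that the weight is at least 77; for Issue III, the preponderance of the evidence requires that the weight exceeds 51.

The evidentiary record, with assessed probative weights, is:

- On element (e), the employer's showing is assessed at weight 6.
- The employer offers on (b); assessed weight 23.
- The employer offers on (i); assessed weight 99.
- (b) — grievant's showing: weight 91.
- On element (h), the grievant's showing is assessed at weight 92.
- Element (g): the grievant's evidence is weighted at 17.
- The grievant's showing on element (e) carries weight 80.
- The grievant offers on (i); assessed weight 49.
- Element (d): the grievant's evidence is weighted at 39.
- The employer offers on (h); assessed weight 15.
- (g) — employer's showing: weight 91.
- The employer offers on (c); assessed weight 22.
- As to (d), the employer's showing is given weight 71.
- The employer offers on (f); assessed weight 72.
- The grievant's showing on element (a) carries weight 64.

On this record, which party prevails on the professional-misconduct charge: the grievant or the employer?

— Issue I —
Stage I.1 — burden on grievant; standard: a heightened civil standard (weight is at least 68).
    (a): 64 < 68 [not met]
    (b): 91 − 23 = 68 ≥ 68 [met]
  Stage I.1 not carried; the grievant fails its burden.
So the employer prevails on this issue.
— Issue II —
Stage II.1 — burden on grievant; standard: a substantially-more-likely showing (weight exceeds 72).
    (e): 80 − 6 = 74 > 72 [met]
  All elements met. The burden passes to the employer.
Stage II.2 — burden on employer; standard: a substantially-more-likely showing (weight exceeds 72).
    (f): 72 ≤ 72 [not met]
    (g): 91 − 17 = 74 > 72 [met]
  Not every element is met, so the employer fails to carry Stage II.2.
The grievant prevails on this issue.
— Issue III —
Stage III.1 — burden on grievant; standard: a heightened civil standard (weight is at least 77).
    (h): 92 − 15 = 77 ≥ 77 [met]
  All elements met. The burden passes to the employer.
Stage III.2 — burden on employer; standard: the preponderance of the evidence (weight exceeds 51).
    (i): 99 − 49 = 50 ≤ 51 [not met]
  Not every element is met, so the employer fails to carry Stage III.2.
So the grievant prevails on this issue.
Per-issue: Issue I → employer; Issue II → grievant; Issue III → grievant. The grievant must prevail on a majority of issues; overall, the grievant prevails.

grievant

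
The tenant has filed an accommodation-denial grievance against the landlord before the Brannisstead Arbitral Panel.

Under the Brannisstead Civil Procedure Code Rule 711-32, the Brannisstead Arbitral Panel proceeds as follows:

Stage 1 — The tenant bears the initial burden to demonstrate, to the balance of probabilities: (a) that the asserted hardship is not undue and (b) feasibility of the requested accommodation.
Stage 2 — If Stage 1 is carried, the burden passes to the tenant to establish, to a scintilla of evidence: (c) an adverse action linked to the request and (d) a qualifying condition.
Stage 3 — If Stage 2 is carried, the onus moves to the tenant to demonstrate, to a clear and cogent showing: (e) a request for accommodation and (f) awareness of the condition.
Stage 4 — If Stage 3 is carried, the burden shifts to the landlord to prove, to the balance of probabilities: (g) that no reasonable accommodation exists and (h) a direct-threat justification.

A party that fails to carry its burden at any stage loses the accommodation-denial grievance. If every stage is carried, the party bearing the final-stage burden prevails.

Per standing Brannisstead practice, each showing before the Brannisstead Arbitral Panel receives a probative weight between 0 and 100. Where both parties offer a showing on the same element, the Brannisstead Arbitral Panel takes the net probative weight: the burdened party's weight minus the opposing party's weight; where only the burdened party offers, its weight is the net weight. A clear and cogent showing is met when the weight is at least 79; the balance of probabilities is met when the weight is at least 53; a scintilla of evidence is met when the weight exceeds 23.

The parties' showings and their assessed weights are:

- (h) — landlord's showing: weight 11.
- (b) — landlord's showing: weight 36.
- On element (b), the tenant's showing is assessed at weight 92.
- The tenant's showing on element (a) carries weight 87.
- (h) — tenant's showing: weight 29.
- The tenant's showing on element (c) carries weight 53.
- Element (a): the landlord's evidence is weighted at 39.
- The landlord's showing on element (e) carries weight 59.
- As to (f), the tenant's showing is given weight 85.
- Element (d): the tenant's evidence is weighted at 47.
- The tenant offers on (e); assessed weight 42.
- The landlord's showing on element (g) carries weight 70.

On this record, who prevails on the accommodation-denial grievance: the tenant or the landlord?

landlord

Stage 1 — burden on tenant; standard: the balance of probabilities (weight is at least 53).
    (a): 87 − 39 = 48 < 53 [not met]
    (b): 92 − 36 = 56 ≥ 53 [met]
  Not every element is met, so the tenant fails to carry Stage 1.
The analysis ends at Stage 1; the landlord prevails.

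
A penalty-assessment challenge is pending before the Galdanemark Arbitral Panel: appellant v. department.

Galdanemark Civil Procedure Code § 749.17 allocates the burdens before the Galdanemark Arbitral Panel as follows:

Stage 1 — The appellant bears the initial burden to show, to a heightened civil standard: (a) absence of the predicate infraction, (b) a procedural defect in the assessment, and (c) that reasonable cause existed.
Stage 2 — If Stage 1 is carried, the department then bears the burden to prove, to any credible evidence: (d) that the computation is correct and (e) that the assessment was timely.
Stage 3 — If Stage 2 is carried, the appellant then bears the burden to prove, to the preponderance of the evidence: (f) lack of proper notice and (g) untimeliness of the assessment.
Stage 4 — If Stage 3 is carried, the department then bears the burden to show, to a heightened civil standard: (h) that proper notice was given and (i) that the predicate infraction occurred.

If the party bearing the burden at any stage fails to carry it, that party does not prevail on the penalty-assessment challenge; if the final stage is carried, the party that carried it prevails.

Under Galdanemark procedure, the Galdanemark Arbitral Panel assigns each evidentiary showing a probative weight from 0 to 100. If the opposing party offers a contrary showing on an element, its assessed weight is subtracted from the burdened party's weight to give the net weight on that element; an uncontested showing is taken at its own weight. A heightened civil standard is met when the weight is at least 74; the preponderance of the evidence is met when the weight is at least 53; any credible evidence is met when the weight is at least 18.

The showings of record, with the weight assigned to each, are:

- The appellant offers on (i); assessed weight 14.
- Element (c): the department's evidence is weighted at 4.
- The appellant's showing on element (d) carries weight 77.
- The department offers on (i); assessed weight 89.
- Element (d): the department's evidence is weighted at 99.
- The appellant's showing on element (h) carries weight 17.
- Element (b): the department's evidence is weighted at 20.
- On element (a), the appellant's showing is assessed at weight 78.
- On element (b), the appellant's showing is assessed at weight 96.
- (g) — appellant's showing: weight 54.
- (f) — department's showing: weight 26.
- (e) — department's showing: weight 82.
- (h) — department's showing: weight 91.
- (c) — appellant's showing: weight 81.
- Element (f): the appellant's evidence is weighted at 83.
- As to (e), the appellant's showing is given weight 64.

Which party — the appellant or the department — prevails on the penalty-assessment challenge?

Stage 1 — burden on appellant; standard: a heightened civil standard (weight is at least 74).
    (a): 78 ≥ 74 [met]
    (b): 96 − 20 = 76 ≥ 74 [met]
    (c): 81 − 4 = 77 ≥ 74 [met]
  All elements met. The burden passes to the department.
Stage 2 — burden on department; standard: any credible evidence (weight is at least 18).
    (d): 99 − 77 = 22 ≥ 18 [met]
    (e): 82 − 64 = 18 ≥ 18 [met]
  Stage 2 carried; the burden shifts to the appellant.
Stage 3 — burden on appellant; standard: the preponderance of the evidence (weight is at least 53).
    (f): 83 − 26 = 57 ≥ 53 [met]
    (g): 54 ≥ 53 [met]
  Stage 3 is satisfied; the onus moves to the department.
Stage 4 — burden on department; standard: a heightened civil standard (weight is at least 74).
    (h): 91 − 17 = 74 ≥ 74 [met]
    (i): 89 − 14 = 75 ≥ 74 [met]
  All elements met at the final stage.
With every stage satisfied, the department prevails.

department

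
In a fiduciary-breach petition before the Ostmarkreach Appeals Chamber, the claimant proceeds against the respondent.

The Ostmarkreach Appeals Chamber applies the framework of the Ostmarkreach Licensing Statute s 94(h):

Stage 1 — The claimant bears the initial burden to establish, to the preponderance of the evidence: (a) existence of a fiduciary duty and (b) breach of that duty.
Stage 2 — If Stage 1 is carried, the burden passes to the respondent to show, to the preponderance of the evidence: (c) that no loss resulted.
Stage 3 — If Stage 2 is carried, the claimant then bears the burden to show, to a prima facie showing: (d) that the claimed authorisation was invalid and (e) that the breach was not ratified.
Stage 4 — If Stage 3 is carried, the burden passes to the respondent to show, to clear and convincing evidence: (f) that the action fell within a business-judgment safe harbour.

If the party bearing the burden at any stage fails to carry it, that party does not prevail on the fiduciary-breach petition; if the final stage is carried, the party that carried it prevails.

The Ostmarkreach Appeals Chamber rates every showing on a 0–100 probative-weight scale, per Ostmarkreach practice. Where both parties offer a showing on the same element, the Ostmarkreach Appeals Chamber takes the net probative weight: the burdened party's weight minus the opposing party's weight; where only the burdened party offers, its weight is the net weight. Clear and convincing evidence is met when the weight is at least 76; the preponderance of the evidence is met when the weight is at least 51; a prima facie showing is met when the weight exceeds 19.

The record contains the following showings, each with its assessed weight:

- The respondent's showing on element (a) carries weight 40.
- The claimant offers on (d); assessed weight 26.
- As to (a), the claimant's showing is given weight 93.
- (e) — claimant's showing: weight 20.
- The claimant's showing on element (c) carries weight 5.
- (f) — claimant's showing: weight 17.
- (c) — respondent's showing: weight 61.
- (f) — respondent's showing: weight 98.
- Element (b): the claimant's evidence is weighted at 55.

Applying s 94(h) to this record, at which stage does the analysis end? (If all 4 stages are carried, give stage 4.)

Stage 1 — burden on claimant; standard: the preponderance of the evidence (weight is at least 51).
    (a): 93 − 40 = 53 ≥ 51 [met]
    (b): 55 ≥ 51 [met]
  Stage 1 is satisfied; the onus moves to the respondent.
Stage 2 — burden on respondent; standard: the preponderance of the evidence (weight is at least 51).
    (c): 61 − 5 = 56 ≥ 51 [met]
  All elements met. The burden passes to the claimant.
Stage 3 — burden on claimant; standard: a prima facie showing (weight exceeds 19).
    (d): 26 > 19 [met]
    (e): 20 > 19 [met]
  The claimant carries Stage 3; the respondent now bears the burden.
Stage 4 — burden on respondent; standard: clear and convincing evidence (weight is at least 76).
    (f): 98 − 17 = 81 ≥ 76 [met]
  Stage 4 carried; the final stage is satisfied.
With every stage satisfied, the respondent prevails.

stage 4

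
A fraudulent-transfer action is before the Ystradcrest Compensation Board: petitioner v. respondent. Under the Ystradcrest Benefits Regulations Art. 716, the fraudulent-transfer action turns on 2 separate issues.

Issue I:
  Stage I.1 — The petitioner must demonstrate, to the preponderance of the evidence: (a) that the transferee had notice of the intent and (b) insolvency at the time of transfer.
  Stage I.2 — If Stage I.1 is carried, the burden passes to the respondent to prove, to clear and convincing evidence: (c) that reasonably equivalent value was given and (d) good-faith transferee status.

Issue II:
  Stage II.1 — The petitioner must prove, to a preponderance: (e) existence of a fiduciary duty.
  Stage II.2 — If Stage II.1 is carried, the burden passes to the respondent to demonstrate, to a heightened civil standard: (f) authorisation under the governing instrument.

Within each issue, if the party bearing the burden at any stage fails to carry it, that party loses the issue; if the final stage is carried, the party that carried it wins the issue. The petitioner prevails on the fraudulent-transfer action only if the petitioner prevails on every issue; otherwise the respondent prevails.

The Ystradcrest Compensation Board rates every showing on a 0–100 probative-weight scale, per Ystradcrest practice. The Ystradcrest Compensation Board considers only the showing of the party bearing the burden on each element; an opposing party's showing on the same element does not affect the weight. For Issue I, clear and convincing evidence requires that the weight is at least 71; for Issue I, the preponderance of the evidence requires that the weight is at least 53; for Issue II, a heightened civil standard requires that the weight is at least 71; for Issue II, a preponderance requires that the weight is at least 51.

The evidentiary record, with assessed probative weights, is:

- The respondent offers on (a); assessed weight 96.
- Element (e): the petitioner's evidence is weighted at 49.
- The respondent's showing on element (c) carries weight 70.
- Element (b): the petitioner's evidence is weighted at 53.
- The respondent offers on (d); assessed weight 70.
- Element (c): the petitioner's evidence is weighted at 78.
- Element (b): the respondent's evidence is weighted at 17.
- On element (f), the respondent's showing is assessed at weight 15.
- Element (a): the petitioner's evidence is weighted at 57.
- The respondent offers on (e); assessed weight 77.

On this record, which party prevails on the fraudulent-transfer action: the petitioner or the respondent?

— Issue I —
Stage I.1 (petitioner, the preponderance of the evidence, weight is at least 53): (a) 57 (respondent's 96 disregarded) ≥ 53 — meets; (b) 53 (respondent's 17 disregarded) ≥ 53 — meets.
  The petitioner carries Stage I.1; the respondent now bears the burden.
Stage I.2 (respondent, clear and convincing evidence, weight is at least 71): (c) 70 (petitioner's 78 disregarded) < 71 — fails; (d) 70 < 71 — fails.
  Stage I.2 not carried; the respondent fails its burden.
The analysis ends at Stage I.2; the petitioner prevails on this issue.
— Issue II —
Stage II.1 — burden on petitioner; standard: a preponderance (weight is at least 51).
    (e): 49 (respondent's 77 disregarded) < 51 [not met]
  Not every element is met, so the petitioner fails to carry Stage II.1.
So the respondent prevails on this issue.
Per-issue: Issue I → petitioner; Issue II → respondent. The petitioner must prevail on every issue; overall, the respondent prevails.

respondent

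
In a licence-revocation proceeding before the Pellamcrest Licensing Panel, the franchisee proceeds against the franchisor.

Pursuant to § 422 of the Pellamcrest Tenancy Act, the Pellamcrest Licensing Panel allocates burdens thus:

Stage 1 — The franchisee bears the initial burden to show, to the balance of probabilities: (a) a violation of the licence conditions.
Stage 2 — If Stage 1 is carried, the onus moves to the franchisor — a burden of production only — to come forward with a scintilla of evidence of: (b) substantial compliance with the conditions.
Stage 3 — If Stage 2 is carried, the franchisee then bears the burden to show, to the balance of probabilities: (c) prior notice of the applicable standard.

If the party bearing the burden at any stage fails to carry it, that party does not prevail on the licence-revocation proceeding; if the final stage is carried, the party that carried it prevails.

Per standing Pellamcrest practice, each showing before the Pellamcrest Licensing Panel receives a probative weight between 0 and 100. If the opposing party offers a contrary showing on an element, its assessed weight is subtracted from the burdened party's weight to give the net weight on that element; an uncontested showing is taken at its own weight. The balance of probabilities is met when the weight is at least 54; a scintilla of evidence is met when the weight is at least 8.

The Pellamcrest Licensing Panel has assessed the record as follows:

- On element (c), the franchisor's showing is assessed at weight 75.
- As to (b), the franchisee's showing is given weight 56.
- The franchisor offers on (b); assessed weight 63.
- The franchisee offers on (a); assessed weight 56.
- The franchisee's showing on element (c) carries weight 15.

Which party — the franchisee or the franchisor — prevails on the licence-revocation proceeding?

franchisee

At Stage 1 the franchisee must meet the balance of probabilities (weight is at least 54): on (a) the weight is 56, ≥ 54, so (a) meets the standard.
  Stage 1 carried; the burden shifts to the franchisor.
At Stage 2 the franchisor must meet a scintilla of evidence (weight is at least 8): on (b) the weight is 63 less the opposing 56 gives net 7, which does not reach 8, so (b) does not meet the standard.
  Stage 2 not carried; the franchisor fails its burden.
So the franchisee prevails.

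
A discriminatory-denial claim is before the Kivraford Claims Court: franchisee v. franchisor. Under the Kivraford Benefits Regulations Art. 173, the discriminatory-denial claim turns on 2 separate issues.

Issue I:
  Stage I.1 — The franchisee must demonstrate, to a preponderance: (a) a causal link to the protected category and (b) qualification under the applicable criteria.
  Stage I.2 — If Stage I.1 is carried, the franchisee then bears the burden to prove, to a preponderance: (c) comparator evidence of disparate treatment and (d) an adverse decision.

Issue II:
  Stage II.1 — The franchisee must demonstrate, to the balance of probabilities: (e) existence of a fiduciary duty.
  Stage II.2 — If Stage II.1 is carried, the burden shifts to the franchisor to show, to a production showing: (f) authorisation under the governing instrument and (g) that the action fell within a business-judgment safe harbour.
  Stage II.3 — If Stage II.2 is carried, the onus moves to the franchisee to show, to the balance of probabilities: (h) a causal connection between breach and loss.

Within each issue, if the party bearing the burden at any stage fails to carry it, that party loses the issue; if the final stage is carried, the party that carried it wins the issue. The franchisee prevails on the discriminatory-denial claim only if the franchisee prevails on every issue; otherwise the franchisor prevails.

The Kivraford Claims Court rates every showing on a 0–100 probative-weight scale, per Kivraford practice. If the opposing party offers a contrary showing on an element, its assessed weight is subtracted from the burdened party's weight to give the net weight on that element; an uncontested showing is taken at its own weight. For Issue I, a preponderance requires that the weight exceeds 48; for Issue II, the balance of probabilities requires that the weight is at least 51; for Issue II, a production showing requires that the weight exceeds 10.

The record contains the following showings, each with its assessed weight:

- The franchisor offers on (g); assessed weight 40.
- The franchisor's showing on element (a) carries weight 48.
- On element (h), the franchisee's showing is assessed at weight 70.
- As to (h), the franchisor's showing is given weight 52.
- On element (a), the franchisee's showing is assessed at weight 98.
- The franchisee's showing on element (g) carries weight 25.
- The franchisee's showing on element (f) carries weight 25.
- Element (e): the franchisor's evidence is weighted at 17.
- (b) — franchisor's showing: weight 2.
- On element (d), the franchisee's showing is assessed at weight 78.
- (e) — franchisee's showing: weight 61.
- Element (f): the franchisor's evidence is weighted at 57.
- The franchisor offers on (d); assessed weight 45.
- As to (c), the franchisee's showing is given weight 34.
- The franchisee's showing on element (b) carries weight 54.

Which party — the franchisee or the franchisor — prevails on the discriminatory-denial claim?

franchisor

— Issue I —
Stage I.1 — burden on franchisee; standard: a preponderance (weight exceeds 48).
    (a): 98 − 48 = 50 > 48 [met]
    (b): 54 − 2 = 52 > 48 [met]
  Stage I.1 carried; the burden remains with the franchisee.
Stage I.2 — burden on franchisee; standard: a preponderance (weight exceeds 48).
    (c): 34 ≤ 48 [not met]
    (d): 78 − 45 = 33 ≤ 48 [not met]
  Stage I.2 not carried; the franchisee fails its burden.
The franchisor prevails on this issue.
— Issue II —
Stage II.1 (franchisee, the balance of probabilities, weight is at least 51): (e) net 61−17=44 < 51 — fails.
  Stage II.1 not carried; the franchisee fails its burden.
The analysis ends at Stage II.1; the franchisor prevails on this issue.
Per-issue: Issue I → franchisor; Issue II → franchisor. The franchisee must prevail on every issue; overall, the franchisor prevails.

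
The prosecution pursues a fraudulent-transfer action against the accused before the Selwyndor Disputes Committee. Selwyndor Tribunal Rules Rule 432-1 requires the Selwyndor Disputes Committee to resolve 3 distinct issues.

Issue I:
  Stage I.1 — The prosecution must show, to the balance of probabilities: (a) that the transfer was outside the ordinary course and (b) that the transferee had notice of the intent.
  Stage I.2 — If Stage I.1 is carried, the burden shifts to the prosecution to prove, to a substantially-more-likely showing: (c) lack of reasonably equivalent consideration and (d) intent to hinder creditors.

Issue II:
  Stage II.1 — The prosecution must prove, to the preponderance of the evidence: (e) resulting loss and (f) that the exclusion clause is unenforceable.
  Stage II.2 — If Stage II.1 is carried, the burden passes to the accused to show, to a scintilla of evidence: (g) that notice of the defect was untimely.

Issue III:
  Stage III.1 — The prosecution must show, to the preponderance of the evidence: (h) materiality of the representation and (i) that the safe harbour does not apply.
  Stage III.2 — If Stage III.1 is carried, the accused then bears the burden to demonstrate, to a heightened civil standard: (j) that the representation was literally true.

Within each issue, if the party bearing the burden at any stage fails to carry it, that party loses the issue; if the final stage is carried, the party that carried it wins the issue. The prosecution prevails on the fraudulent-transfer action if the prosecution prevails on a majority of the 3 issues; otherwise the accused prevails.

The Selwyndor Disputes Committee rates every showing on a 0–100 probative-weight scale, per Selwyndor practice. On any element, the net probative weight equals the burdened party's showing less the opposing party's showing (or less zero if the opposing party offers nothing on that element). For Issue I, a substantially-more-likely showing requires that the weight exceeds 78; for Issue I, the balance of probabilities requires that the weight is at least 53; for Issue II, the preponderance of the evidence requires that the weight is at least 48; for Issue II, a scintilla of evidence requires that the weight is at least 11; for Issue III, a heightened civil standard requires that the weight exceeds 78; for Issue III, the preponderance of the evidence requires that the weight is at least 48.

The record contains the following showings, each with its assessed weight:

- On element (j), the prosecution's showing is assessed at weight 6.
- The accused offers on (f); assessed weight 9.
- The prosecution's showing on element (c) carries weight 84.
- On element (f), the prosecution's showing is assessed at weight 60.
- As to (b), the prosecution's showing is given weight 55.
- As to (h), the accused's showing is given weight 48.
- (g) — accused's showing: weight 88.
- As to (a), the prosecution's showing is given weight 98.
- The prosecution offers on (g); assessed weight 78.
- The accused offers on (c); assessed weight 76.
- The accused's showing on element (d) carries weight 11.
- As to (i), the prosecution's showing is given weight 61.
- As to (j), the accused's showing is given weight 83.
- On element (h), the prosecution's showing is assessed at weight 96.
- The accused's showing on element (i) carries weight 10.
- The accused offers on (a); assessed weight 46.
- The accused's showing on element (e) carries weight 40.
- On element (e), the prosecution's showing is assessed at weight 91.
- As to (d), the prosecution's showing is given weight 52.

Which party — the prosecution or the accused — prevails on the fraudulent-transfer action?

— Issue I —
Stage I.1 (prosecution, the balance of probabilities, weight is at least 53): (a) net 98−46=52 < 53 — fails; (b) 55 ≥ 53 — meets.
  Not every element is met, so the prosecution fails to carry Stage I.1.
So the accused prevails on this issue.
— Issue II —
Stage II.1 — burden on prosecution; standard: the preponderance of the evidence (weight is at least 48).
    (e): 91 − 40 = 51 ≥ 48 [met]
    (f): 60 − 9 = 51 ≥ 48 [met]
  All elements met. The burden passes to the accused.
Stage II.2 — burden on accused; standard: a scintilla of evidence (weight is at least 11).
    (g): 88 − 78 = 10 < 11 [not met]
  Not every element is met, so the accused fails to carry Stage II.2.
The prosecution prevails on this issue.
— Issue III —
At Stage III.1 the prosecution must meet the preponderance of the evidence (weight is at least 48): on (h) the weight is 96 less the opposing 48 gives net 48, which does reach 48, so (h) meets the standard; on (i) the weight is 61 less the opposing 10 gives net 51, ≥ 48, so (i) meets the standard.
  All elements met. The burden passes to the accused.
At Stage III.2 the accused must meet a heightened civil standard (weight exceeds 78): on (j) the weight is 83 less the opposing 6 gives net 77, ≤ 78, so (j) does not meet the standard.
  The accused does not carry Stage III.2.
So the prosecution prevails on this issue.
Per-issue: Issue I → accused; Issue II → prosecution; Issue III → prosecution. The prosecution must prevail on a majority of issues; overall, the prosecution prevails.

prosecution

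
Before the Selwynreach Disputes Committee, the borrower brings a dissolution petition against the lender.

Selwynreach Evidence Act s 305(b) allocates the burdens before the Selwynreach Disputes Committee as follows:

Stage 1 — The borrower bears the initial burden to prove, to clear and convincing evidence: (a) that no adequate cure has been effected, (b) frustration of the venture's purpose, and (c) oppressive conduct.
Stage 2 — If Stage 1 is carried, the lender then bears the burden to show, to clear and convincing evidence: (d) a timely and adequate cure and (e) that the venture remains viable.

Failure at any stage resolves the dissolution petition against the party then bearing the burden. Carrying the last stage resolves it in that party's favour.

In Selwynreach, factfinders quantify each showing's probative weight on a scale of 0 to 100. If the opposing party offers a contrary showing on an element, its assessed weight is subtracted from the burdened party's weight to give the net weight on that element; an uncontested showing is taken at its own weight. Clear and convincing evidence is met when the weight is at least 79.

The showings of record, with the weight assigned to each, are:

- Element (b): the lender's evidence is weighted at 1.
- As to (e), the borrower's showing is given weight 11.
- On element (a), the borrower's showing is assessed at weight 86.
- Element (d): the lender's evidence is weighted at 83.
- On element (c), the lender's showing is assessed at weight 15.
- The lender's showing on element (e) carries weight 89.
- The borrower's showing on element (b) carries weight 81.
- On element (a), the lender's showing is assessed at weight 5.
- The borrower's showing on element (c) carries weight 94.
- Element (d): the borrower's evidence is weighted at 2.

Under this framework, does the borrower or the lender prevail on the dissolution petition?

borrower

Stage 1 (borrower, clear and convincing evidence, weight is at least 79): (a) net 86−5=81 ≥ 79 — meets; (b) net 81−1=80 ≥ 79 — meets; (c) net 94−15=79 ≥ 79 — meets.
  Stage 1 carried; the burden shifts to the lender.
Stage 2 (lender, clear and convincing evidence, weight is at least 79): (d) net 83−2=81 ≥ 79 — meets; (e) net 89−11=78 < 79 — fails.
  The lender does not carry Stage 2.
So the borrower prevails.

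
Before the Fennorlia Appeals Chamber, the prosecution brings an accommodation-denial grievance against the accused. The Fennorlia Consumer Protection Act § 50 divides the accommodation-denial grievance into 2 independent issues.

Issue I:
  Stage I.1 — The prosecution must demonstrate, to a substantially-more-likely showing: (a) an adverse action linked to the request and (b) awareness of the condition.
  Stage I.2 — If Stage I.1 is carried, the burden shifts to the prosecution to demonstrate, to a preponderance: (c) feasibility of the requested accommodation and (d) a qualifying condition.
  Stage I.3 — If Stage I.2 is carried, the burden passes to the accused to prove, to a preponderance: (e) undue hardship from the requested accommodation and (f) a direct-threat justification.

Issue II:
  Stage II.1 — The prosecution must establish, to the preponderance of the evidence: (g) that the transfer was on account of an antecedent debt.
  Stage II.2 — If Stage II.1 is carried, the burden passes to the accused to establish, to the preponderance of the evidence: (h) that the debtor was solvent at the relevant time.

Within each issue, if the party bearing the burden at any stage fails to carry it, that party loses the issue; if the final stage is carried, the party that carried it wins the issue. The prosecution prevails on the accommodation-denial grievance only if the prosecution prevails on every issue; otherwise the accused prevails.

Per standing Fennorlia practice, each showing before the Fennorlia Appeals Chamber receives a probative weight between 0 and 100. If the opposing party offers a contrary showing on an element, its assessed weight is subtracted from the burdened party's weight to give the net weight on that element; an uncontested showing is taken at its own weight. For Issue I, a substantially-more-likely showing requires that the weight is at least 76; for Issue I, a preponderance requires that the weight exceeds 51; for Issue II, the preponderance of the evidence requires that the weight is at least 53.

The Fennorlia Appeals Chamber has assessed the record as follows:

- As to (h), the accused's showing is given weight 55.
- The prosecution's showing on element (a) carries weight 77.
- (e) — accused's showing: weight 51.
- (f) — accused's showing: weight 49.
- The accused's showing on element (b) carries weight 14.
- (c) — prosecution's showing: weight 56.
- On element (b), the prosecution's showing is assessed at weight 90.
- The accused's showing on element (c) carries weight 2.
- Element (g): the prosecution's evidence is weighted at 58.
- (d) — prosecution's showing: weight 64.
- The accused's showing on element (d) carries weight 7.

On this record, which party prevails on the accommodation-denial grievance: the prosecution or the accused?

accused

— Issue I —
Stage I.1 — burden on prosecution; standard: a substantially-more-likely showing (weight is at least 76).
    (a): 77 ≥ 76 [met]
    (b): 90 − 14 = 76 ≥ 76 [met]
  All elements met. The prosecution retains the burden for Stage I.2.
Stage I.2 — burden on prosecution; standard: a preponderance (weight exceeds 51).
    (c): 56 − 2 = 54 > 51 [met]
    (d): 64 − 7 = 57 > 51 [met]
  Stage I.2 carried; the burden shifts to the accused.
Stage I.3 — burden on accused; standard: a preponderance (weight exceeds 51).
    (e): 51 ≤ 51 [not met]
    (f): 49 ≤ 51 [not met]
  Stage I.3 not carried; the accused fails its burden.
The prosecution prevails on this issue.
— Issue II —
At Stage II.1 the prosecution must meet the preponderance of the evidence (weight is at least 53): on (g) the weight is 58, which does reach 53, so (g) meets the standard.
  The prosecution carries Stage II.1; the accused now bears the burden.
At Stage II.2 the accused must meet the preponderance of the evidence (weight is at least 53): on (h) the weight is 55, which does reach 53, so (h) meets the standard.
  All elements met at the final stage.
All stages carried — the accused prevails on this issue.
Per-issue: Issue I → prosecution; Issue II → accused. The prosecution must prevail on every issue; overall, the accused prevails.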